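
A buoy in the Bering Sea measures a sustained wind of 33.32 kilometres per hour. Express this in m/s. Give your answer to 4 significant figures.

1 km/h = 0.277778 m/s, so 33.32 × 0.277778 = 9.256 m/s.

9.256 m/s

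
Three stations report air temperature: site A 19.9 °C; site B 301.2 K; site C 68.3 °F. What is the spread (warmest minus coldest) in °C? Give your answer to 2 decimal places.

8.15 °C

site B: 301.2 K = 28.050 °C.
site C: 68.3 °F = 20.167 °C.
Spread: 28.050 − 19.900 = 8.150 °C.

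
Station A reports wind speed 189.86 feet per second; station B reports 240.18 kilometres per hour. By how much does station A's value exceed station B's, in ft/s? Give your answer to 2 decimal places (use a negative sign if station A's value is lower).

-29.03 ft/s

station B: 240.18 km/h = 218.8867 ft/s.
Difference: 189.8600 − 218.8867 = -29.03 ft/s.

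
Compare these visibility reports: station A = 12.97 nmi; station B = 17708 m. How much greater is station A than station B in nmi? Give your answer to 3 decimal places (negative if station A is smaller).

station B: 17708 m = 9.56156 nmi.
Difference: 12.97000 − 9.56156 = 3.408 nmi.

3.408 nmi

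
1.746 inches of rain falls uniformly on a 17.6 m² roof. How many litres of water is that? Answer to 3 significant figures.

Depth: 1.746 in × 25.4 = 44.3484 mm.
1 mm over 1 m² is 1 L, so volume = 44.3484 × 17.6 = 780.53184 L ≈ 781 L.

781 litres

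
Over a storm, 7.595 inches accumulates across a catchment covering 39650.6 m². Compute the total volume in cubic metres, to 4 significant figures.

Depth: 7.595 in × 25.4 = 192.913 mm.
1 mm over 1 m² is 1 L, so volume = 192.913 × 39650.6 = 7649116.2 L = 7649 m³.

7649 cubic metres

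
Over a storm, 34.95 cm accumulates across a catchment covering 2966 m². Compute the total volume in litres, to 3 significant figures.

Depth: 34.95 cm × 10 = 349.5 mm.
1 mm over 1 m² is 1 L, so volume = 349.5 × 2966 = 1036617 L ≈ 1040000 L.

1040000 litres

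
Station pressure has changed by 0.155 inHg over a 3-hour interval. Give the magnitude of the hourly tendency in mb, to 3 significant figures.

0.155 inHg / 3 h × 33.8639 mb/inHg = 1.75 mb/h.

1.75 mb per hour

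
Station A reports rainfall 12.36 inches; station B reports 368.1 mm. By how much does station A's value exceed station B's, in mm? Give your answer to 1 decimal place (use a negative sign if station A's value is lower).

-54.2 mm

station A: 12.36 in = 313.944 mm.
Difference: 313.944 − 368.100 = -54.2 mm.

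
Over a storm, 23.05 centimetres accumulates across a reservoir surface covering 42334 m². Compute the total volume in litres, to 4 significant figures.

9758000 litres

Depth: 23.05 cm × 10 = 230.5 mm.
1 mm over 1 m² is 1 L, so volume = 230.5 × 42334 = 9757987 L ≈ 9758000 L.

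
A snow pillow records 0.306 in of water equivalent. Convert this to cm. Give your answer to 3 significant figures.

0.777 cm

1 in = 2.54 cm, so 0.306 × 2.54 = 0.777 cm.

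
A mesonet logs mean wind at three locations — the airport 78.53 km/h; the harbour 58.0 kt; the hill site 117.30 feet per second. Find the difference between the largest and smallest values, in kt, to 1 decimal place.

the airport: 78.53 km/h = 42.403 kt.
the hill site: 117.30 ft/s = 69.498 kt.
Spread: 69.498 − 42.403 = 27.1 kt.

27.1 kt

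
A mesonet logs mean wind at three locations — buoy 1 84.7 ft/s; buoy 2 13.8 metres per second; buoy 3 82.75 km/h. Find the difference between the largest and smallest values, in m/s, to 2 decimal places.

12.02 m/s

buoy 1: 84.7 ft/s = 25.8166 m/s.
buoy 3: 82.75 km/h = 22.9861 m/s.
Spread: 25.8166 − 13.8000 = 12.02 m/s.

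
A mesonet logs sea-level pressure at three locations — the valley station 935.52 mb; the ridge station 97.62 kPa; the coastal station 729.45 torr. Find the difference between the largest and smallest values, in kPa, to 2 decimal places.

the valley station: 935.52 mb = 93.5520 kPa.
the coastal station: 729.45 mmHg = 97.2520 kPa.
Spread: 97.6200 − 93.5520 = 4.07 kPa.

4.07 kPa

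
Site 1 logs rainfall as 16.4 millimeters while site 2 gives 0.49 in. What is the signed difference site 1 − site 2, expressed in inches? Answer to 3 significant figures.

site 1: 16.4 mm = 0.64567 in.
Difference: 0.64567 − 0.49000 = 0.156 in.

0.156 in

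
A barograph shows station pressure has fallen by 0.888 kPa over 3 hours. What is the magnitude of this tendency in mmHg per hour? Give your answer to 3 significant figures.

2.22 mmHg per hour

0.888 kPa / 3 h × 7.50062 mmHg/kPa = 2.22 mmHg/h.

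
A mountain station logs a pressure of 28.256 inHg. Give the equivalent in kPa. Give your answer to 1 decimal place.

95.7 kPa

1 inHg = 3.38639 kPa, so 28.256 × 3.38639 = 95.7 kPa.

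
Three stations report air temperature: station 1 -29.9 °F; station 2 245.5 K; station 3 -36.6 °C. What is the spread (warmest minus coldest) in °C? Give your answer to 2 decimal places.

8.95 °C

station 1: -29.9 °F = -34.389 °C.
station 2: 245.5 K = -27.650 °C.
Spread: (-27.650) − (-36.600) = 8.950 °C.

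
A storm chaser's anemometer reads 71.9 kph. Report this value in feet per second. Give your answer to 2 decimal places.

1 km/h = 0.911344 ft/s, so 71.9 × 0.911344 = 65.53 ft/s.

65.53 ft/s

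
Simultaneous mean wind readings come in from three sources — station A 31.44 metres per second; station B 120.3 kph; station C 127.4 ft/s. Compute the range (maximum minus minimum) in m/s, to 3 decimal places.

station B: 120.3 km/h = 33.41667 m/s.
station C: 127.4 ft/s = 38.83152 m/s.
Spread: 38.83152 − 31.44000 = 7.392 m/s.

7.392 m/s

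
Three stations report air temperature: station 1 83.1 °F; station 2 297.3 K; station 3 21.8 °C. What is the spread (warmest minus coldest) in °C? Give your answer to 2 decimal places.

station 1: 83.1 °F = 28.389 °C.
station 2: 297.3 K = 24.150 °C.
Spread: 28.389 − 21.800 = 6.589 °C.

6.59 °C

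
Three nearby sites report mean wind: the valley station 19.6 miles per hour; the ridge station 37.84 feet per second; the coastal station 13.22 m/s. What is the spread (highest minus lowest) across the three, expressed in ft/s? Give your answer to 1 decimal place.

14.6 ft/s

the valley station: 19.6 mph = 28.747 ft/s.
the coastal station: 13.22 m/s = 43.373 ft/s.
Spread: 43.373 − 28.747 = 14.6 ft/s.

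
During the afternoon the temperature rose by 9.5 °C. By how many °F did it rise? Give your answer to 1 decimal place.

Converting a difference, only the 9/5 scale factor applies: Δ°F = 9.5 × 1.8 = 17.1 °F.

17.1 °F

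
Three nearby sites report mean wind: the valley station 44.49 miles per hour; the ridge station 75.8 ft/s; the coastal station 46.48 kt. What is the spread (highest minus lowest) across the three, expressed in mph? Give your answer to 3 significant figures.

9.00 mph

the ridge station: 75.8 ft/s = 51.6818 mph.
the coastal station: 46.48 kt = 53.4882 mph.
Spread: 53.4882 − 44.4900 = 9.00 mph.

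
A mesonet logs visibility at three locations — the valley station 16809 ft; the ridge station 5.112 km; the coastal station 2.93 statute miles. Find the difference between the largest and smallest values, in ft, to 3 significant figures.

1340 ft

the ridge station: 5.112 km = 16771.65 ft.
the coastal station: 2.93 SM = 15470.40 ft.
Spread: 16809.00 − 15470.40 = 1340 ft.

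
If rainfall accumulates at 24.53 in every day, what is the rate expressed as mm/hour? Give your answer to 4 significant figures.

24.53 in/day × 25.4 mm/in × 0.0416667 day/hour = 25.96 mm/hour.

25.96 mm/hour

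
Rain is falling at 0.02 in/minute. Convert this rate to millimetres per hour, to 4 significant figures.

30.48 mm/hour

0.02 in/minute × 25.4 mm/in × 60 minute/hour = 30.48 mm/hour.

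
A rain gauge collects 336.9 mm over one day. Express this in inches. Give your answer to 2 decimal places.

13.26 in

1 mm = 0.0393701 in, so 336.9 × 0.0393701 = 13.26 in.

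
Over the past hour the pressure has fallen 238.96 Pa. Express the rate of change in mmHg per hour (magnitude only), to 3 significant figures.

238.96 Pa / 1 h × 0.00750062 mmHg/Pa = 1.79 mmHg/h.

1.79 mmHg per hour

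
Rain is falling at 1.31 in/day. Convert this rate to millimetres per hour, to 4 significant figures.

1.386 mm/hour

1.31 in/day × 25.4 mm/in × 0.0416667 day/hour = 1.386 mm/hour.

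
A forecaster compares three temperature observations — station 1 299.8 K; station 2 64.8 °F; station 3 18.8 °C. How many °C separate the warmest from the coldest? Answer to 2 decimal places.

8.43 °C

station 1: 299.8 K = 26.650 °C.
station 2: 64.8 °F = 18.222 °C.
Spread: 26.650 − 18.222 = 8.428 °C.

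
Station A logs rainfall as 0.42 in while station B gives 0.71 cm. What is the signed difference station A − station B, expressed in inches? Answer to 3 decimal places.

station B: 0.71 cm = 0.27953 in.
Difference: 0.42000 − 0.27953 = 0.140 in.

0.140 in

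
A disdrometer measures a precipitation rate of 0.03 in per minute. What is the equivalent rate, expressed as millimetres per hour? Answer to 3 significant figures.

45.7 mm/hour

0.03 in/minute × 25.4 mm/in × 60 minute/hour = 45.7 mm/hour.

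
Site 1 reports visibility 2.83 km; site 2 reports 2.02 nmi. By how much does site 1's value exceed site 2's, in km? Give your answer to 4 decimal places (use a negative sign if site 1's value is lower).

-0.9110 km

site 2: 2.02 nmi = 3.741040 km.
Difference: 2.830000 − 3.741040 = -0.9110 km.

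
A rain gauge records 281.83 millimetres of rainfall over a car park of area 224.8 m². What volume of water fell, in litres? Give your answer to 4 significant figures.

63360 litres

1 mm over 1 m² is 1 L, so volume = 281.83 × 224.8 = 63355.384 L ≈ 63360 L.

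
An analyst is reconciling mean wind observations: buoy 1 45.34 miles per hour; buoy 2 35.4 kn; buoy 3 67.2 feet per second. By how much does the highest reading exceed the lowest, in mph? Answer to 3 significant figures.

5.08 mph

buoy 2: 35.4 kt = 40.7376 mph.
buoy 3: 67.2 ft/s = 45.8182 mph.
Spread: 45.8182 − 40.7376 = 5.08 mph.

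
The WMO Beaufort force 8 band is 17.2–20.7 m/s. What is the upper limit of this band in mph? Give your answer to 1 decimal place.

17.2–20.7 m/s × 2.237 = 38.5–46.3 mph.

46.3 mph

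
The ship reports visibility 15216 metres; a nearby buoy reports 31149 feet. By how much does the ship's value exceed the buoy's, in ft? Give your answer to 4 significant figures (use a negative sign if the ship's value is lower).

the ship: 15216 m = 49921.26 ft.
Difference: 49921.26 − 31149.00 = 18770 ft.

18770 ft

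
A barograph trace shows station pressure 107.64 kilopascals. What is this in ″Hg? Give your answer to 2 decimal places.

31.79 inHg

1 kPa = 0.2953 inHg, so 107.64 × 0.2953 = 31.79 inHg.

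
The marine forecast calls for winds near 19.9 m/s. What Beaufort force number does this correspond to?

Beaufort force 8

19.9 m/s lies in the Beaufort 8 band (gale, 17.2–20.7 m/s).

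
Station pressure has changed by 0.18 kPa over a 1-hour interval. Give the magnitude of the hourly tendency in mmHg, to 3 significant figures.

0.18 kPa / 1 h × 7.50062 mmHg/kPa = 1.35 mmHg/h.

1.35 mmHg per hour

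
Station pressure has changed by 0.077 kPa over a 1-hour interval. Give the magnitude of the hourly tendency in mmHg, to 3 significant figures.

0.077 kPa / 1 h × 7.50062 mmHg/kPa = 0.578 mmHg/h.

0.578 mmHg per hour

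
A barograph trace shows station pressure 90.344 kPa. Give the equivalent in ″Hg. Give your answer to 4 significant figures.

1 kPa = 0.2953 inHg, so 90.344 × 0.2953 = 26.68 inHg.

26.68 inHg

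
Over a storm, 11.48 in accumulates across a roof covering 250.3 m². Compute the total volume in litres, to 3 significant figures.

Depth: 11.48 in × 25.4 = 291.592 mm.
1 mm over 1 m² is 1 L, so volume = 291.592 × 250.3 = 72985.478 L ≈ 73000 L.

73000 litres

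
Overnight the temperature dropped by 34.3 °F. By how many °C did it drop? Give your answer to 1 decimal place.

For a temperature change the 32° offset cancels: Δ°C = 34.3 × 0.5556 = 19.1 °C.

19.1 °C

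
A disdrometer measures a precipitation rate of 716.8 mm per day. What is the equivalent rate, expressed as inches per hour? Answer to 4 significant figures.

1.176 in/hour

716.8 mm/day × 0.0393701 in/mm × 0.0416667 day/hour = 1.176 in/hour.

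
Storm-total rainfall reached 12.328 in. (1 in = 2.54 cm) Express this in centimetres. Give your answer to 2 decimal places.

31.31 cm

1 in = 2.54 cm, so 12.328 × 2.54 = 31.31 cm.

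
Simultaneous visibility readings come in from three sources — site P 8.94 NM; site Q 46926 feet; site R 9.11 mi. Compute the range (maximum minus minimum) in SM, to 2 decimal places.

1.40 SM

site P: 8.94 nmi = 10.2880 SM.
site Q: 46926 ft = 8.8875 SM.
Spread: 10.2880 − 8.8875 = 1.40 SM.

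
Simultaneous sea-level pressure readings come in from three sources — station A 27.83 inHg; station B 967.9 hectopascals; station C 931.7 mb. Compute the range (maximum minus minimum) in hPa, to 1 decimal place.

36.2 hPa

station A: 27.83 inHg = 942.432 hPa.
station C: 931.7 mb = 931.700 hPa.
Spread: 967.900 − 931.700 = 36.2 hPa.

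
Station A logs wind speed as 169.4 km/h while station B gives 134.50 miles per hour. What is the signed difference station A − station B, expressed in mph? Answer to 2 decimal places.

-29.24 mph

station A: 169.4 km/h = 105.2603 mph.
Difference: 105.2603 − 134.5000 = -29.24 mph.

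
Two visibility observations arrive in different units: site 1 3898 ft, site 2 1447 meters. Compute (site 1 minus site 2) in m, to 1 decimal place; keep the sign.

-258.9 m

site 1: 3898 ft = 1188.110 m.
Difference: 1188.110 − 1447.000 = -258.9 m.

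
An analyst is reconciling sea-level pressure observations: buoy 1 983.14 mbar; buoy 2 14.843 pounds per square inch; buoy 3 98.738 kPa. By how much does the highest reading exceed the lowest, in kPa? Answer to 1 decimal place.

buoy 1: 983.14 mb = 98.314 kPa.
buoy 2: 14.843 psi = 102.339 kPa.
Spread: 102.339 − 98.314 = 4.0 kPa.

4.0 kPa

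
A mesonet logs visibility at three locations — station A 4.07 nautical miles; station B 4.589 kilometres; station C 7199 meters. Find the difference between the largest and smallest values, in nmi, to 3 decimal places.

1.592 nmi

station B: 4.589 km = 2.47786 nmi.
station C: 7199 m = 3.88715 nmi.
Spread: 4.07000 − 2.47786 = 1.592 nmi.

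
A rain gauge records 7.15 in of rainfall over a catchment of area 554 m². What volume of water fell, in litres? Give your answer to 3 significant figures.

101000 litres

Depth: 7.15 in × 25.4 = 181.61 mm.
1 mm over 1 m² is 1 L, so volume = 181.61 × 554 = 100611.94 L ≈ 101000 L.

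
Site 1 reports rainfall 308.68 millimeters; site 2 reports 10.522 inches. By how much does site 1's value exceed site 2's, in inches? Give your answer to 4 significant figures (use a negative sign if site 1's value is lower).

site 1: 308.68 mm = 12.15276 in.
Difference: 12.15276 − 10.52200 = 1.631 in.

1.631 in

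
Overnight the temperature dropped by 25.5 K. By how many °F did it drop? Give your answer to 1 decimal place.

45.9 °F

A change of 1 °C equals a change of 1.8 °F: Δ°F = 25.5 × 1.8 = 45.9 °F.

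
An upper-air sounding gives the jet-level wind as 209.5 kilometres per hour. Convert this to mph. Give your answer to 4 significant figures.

130.2 mph

1 km/h = 0.621371 mph, so 209.5 × 0.621371 = 130.2 mph.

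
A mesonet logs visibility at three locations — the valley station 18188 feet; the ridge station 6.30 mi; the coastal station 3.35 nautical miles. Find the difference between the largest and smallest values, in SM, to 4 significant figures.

the valley station: 18188 ft = 3.44470 SM.
the coastal station: 3.35 nmi = 3.85511 SM.
Spread: 6.30000 − 3.44470 = 2.855 SM.

2.855 SM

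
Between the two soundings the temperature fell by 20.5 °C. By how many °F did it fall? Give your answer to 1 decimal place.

36.9 °F

For a temperature change the 32° offset cancels: Δ°F = 20.5 × 1.8 = 36.9 °F.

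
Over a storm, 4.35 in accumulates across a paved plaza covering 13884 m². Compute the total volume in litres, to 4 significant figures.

1534000 litres

Depth: 4.35 in × 25.4 = 110.49 mm.
1 mm over 1 m² is 1 L, so volume = 110.49 × 13884 = 1534043.2 L ≈ 1534000 L.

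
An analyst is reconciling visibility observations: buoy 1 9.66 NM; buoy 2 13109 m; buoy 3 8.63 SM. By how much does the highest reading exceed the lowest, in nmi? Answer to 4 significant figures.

buoy 2: 13109 m = 7.07829 nmi.
buoy 3: 8.63 SM = 7.49926 nmi.
Spread: 9.66000 − 7.07829 = 2.582 nmi.

2.582 nmi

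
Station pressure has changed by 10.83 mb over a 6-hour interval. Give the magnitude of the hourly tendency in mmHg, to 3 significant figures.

10.83 mb / 6 h × 0.750062 mmHg/mb = 1.35 mmHg/h.

1.35 mmHg per hour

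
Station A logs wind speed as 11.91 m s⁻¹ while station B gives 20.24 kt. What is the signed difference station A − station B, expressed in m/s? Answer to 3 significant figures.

station B: 20.24 kt = 10.4124 m/s.
Difference: 11.9100 − 10.4124 = 1.50 m/s.

1.50 m/s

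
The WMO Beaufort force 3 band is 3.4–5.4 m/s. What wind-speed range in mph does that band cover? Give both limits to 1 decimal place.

7.6 to 12.1 mph

3.4–5.4 m/s × 2.237 = 7.6–12.1 mph.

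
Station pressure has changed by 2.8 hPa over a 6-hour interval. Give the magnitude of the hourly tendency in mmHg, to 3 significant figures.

2.8 hPa / 6 h × 0.750062 mmHg/hPa = 0.350 mmHg/h.

0.350 mmHg per hour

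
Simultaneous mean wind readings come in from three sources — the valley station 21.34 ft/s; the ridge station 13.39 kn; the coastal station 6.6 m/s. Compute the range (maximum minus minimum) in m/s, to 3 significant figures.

the valley station: 21.34 ft/s = 6.50443 m/s.
the ridge station: 13.39 kt = 6.88841 m/s.
Spread: 6.88841 − 6.50443 = 0.384 m/s.

0.384 m/s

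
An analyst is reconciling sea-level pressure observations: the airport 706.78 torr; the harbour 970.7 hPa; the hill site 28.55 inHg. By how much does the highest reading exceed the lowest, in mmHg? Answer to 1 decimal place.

the harbour: 970.7 hPa = 728.085 mmHg.
the hill site: 28.55 inHg = 725.170 mmHg.
Spread: 728.085 − 706.780 = 21.3 mmHg.

21.3 mmHg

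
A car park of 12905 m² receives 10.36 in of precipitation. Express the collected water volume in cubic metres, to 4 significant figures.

3396 cubic metres

Depth: 10.36 in × 25.4 = 263.144 mm.
1 mm over 1 m² is 1 L, so volume = 263.144 × 12905 = 3395873.3 L = 3396 m³.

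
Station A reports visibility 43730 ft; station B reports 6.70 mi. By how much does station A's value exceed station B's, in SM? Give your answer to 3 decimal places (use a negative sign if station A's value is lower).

1.582 SM

station A: 43730 ft = 8.28220 SM.
Difference: 8.28220 − 6.70000 = 1.582 SM.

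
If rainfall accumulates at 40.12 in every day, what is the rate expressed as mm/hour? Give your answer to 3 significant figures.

42.5 mm/hour

40.12 in/day × 25.4 mm/in × 0.0416667 day/hour = 42.5 mm/hour.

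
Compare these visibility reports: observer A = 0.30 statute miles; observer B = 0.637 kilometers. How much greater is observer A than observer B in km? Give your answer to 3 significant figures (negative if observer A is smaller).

observer A: 0.30 SM = 0.48280 km.
Difference: 0.48280 − 0.63700 = -0.154 km.

-0.154 km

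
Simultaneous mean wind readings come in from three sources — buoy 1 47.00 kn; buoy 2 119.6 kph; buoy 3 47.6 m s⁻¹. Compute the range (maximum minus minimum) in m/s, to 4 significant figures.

23.42 m/s

buoy 1: 47.00 kt = 24.1789 m/s.
buoy 2: 119.6 km/h = 33.2222 m/s.
Spread: 47.6000 − 24.1789 = 23.42 m/s.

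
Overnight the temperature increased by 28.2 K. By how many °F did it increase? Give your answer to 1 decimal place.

50.8 °F

Converting a difference, only the 9/5 scale factor applies: Δ°F = 28.2 × 1.8 = 50.8 °F.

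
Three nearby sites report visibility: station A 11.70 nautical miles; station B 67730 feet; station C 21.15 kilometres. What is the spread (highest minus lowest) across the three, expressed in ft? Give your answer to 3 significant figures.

3360 ft

station A: 11.70 nmi = 71090.55 ft.
station C: 21.15 km = 69389.76 ft.
Spread: 71090.55 − 67730.00 = 3360 ft.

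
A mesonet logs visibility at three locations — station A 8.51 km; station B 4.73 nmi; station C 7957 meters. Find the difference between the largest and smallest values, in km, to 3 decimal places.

station B: 4.73 nmi = 8.75996 km.
station C: 7957 m = 7.95700 km.
Spread: 8.75996 − 7.95700 = 0.803 km.

0.803 km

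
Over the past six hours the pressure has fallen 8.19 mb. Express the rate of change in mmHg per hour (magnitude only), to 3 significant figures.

8.19 mb / 6 h × 0.750062 mmHg/mb = 1.02 mmHg/h.

1.02 mmHg per hour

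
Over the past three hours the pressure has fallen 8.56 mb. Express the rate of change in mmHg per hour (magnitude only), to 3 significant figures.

2.14 mmHg per hour

8.56 mb / 3 h × 0.750062 mmHg/mb = 2.14 mmHg/h.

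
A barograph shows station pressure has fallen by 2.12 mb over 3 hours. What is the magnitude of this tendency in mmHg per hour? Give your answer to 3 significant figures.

0.530 mmHg per hour

2.12 mb / 3 h × 0.750062 mmHg/mb = 0.530 mmHg/h.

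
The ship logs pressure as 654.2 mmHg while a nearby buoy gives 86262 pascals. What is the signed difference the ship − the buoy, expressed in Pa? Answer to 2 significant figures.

the ship: 654.2 mmHg = 87219.51 Pa.
Difference: 87219.51 − 86262.00 = 960 Pa.

960 Pa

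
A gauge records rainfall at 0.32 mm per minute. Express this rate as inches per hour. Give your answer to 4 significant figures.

0.32 mm/minute × 0.0393701 in/mm × 60 minute/hour = 0.7559 in/hour.

0.7559 in/hour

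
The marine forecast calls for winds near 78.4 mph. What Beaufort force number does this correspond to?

78.4 mph = 35.0 m/s, which is Beaufort 12 (hurricane force, ≥32.7 m/s).

Beaufort force 12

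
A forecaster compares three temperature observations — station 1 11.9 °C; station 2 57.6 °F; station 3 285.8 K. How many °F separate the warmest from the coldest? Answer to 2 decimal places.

station 2: 57.6 °F = 14.222 °C.
station 3: 285.8 K = 12.650 °C.
Spread: 14.222 − 11.900 = 2.322 °C = 4.18 °F.

4.18 °F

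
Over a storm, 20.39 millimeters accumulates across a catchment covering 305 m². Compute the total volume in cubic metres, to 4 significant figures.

1 mm over 1 m² is 1 L, so volume = 20.39 × 305 = 6218.95 L = 6.219 m³.

6.219 cubic metres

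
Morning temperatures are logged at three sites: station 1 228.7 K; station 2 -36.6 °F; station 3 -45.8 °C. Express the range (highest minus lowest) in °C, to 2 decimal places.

7.69 °C

station 1: 228.7 K = -44.450 °C.
station 2: -36.6 °F = -38.111 °C.
Spread: (-38.111) − (-45.800) = 7.689 °C.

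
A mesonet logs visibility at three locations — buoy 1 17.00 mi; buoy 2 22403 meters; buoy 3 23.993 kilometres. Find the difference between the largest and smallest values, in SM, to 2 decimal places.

3.08 SM

buoy 2: 22403 m = 13.9206 SM.
buoy 3: 23.993 km = 14.9086 SM.
Spread: 17.0000 − 13.9206 = 3.08 SM.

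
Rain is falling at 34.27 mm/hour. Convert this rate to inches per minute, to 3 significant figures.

34.27 mm/hour × 0.0393701 in/mm × 0.0166667 hour/minute = 0.0225 in/minute.

0.0225 in/minute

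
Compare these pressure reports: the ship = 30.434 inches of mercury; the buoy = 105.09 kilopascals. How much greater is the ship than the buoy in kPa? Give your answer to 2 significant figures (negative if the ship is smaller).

the ship: 30.434 inHg = 103.061 kPa.
Difference: 103.061 − 105.090 = -2.0 kPa.

-2.0 kPa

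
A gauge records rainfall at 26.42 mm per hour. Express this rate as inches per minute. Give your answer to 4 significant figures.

26.42 mm/hour × 0.0393701 in/mm × 0.0166667 hour/minute = 0.01734 in/minute.

0.01734 in/minute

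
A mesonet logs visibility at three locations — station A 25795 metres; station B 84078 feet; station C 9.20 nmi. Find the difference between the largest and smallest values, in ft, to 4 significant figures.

station A: 25795 m = 84629.27 ft.
station C: 9.20 nmi = 55900.26 ft.
Spread: 84629.27 − 55900.26 = 28730 ft.

28730 ft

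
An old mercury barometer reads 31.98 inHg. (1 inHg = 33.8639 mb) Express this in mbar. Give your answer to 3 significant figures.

1080 mb

1 inHg = 33.8639 mb, so 31.98 × 33.8639 = 1080 mb.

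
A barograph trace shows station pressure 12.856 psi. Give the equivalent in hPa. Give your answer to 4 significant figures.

1 psi = 68.9476 hPa, so 12.856 × 68.9476 = 886.4 hPa.

886.4 hPa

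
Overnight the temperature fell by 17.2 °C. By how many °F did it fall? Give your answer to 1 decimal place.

Converting a difference, only the 9/5 scale factor applies: Δ°F = 17.2 × 1.8 = 31.0 °F.

31.0 °F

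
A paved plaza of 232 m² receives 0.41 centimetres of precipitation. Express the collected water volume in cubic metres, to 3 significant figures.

Depth: 0.41 cm × 10 = 4.1 mm.
1 mm over 1 m² is 1 L, so volume = 4.1 × 232 = 951.2 L = 0.951 m³.

0.951 cubic metres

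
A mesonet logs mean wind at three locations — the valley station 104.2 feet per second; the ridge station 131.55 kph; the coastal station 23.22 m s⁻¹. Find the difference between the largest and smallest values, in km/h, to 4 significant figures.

the valley station: 104.2 ft/s = 114.3366 km/h.
the coastal station: 23.22 m/s = 83.5920 km/h.
Spread: 131.5500 − 83.5920 = 47.96 km/h.

47.96 km/h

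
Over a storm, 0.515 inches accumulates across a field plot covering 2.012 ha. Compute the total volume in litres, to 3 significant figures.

Depth: 0.515 in × 25.4 = 13.081 mm.
Area: 2.012 ha = 20120 m².
1 mm over 1 m² is 1 L, so volume = 13.081 × 20120 = 263189.72 L ≈ 263000 L.

263000 litres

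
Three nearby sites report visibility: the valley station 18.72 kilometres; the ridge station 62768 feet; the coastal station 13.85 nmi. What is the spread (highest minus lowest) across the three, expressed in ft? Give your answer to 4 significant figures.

the valley station: 18.72 km = 61417.32 ft.
the coastal station: 13.85 nmi = 84154.20 ft.
Spread: 84154.20 − 61417.32 = 22740 ft.

22740 ft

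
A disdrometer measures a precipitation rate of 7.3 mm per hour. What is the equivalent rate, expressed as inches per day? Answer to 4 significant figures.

7.3 mm/hour × 0.0393701 in/mm × 24 hour/day = 6.898 in/day.

6.898 in/day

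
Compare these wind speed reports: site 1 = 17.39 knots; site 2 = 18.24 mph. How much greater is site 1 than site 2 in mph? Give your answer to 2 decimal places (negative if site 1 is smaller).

1.77 mph

site 1: 17.39 kt = 20.0121 mph.
Difference: 20.0121 − 18.2400 = 1.77 mph.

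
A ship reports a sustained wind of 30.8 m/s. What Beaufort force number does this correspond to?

Beaufort force 11

30.8 m/s lies in the Beaufort 11 band (violent storm, 28.5–32.6 m/s).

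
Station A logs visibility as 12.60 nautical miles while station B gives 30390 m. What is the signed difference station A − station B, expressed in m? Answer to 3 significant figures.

-7050 m

station A: 12.60 nmi = 23335.20 m.
Difference: 23335.20 − 30390.00 = -7050 m.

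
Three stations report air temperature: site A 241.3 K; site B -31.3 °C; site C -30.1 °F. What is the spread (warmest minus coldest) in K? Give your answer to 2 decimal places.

site A: 241.3 K = -31.850 °C.
site C: -30.1 °F = -34.500 °C.
Spread: (-31.300) − (-34.500) = 3.200 °C.

3.20 K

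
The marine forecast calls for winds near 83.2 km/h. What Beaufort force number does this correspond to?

83.2 km/h = 23.1 m/s, which is Beaufort 9 (strong gale, 20.8–24.4 m/s).

Beaufort force 9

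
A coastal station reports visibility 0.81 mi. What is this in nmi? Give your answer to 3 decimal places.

0.704 nmi

1 SM = 0.868976 nmi, so 0.81 × 0.868976 = 0.704 nmi.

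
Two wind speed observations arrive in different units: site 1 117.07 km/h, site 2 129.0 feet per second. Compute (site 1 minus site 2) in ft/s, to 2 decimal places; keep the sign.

-22.31 ft/s

site 1: 117.07 km/h = 106.6911 ft/s.
Difference: 106.6911 − 129.0000 = -22.31 ft/s.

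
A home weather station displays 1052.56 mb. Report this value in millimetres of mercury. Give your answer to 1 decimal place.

1 mb = 0.750062 mmHg, so 1052.56 × 0.750062 = 789.5 mmHg.

789.5 mmHg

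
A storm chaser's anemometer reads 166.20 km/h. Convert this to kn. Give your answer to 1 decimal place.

89.7 kt

1 km/h = 0.539957 kt, so 166.20 × 0.539957 = 89.7 kt.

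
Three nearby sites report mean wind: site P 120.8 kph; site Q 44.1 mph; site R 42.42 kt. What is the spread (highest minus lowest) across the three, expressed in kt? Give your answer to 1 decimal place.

site P: 120.8 km/h = 65.227 kt.
site Q: 44.1 mph = 38.322 kt.
Spread: 65.227 − 38.322 = 26.9 kt.

26.9 kt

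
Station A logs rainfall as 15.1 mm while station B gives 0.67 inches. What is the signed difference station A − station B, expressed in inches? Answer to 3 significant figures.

-0.0755 in

station A: 15.1 mm = 0.594488 in.
Difference: 0.594488 − 0.670000 = -0.0755 in.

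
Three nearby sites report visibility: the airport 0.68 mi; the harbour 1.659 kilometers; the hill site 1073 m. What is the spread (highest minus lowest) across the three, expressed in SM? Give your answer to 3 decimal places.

0.364 SM

the harbour: 1.659 km = 1.03085 SM.
the hill site: 1073 m = 0.66673 SM.
Spread: 1.03085 − 0.66673 = 0.364 SM.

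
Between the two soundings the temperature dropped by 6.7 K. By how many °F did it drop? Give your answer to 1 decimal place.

12.1 °F

A change of 1 °C equals a change of 1.8 °F: Δ°F = 6.7 × 1.8 = 12.1 °F.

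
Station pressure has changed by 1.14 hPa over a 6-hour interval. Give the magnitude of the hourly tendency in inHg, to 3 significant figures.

1.14 hPa / 6 h × 0.02953 inHg/hPa = 0.00561 inHg/h.

0.00561 inHg per hour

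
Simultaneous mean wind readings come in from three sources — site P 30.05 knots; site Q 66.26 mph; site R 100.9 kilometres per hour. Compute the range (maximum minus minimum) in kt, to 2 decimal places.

site Q: 66.26 mph = 57.5784 kt.
site R: 100.9 km/h = 54.4816 kt.
Spread: 57.5784 − 30.0500 = 27.53 kt.

27.53 kt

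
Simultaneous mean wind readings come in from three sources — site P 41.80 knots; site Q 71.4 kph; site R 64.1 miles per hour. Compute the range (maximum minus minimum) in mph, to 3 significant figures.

19.7 mph

site P: 41.80 kt = 48.103 mph.
site Q: 71.4 km/h = 44.366 mph.
Spread: 64.100 − 44.366 = 19.7 mph.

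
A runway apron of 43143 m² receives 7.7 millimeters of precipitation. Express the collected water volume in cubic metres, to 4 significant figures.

332.2 cubic metres

1 mm over 1 m² is 1 L, so volume = 7.7 × 43143 = 332201.1 L = 332.2 m³.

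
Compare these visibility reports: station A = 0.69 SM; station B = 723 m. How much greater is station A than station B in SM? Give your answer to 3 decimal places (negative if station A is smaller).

0.241 SM

station B: 723 m = 0.44925 SM.
Difference: 0.69000 − 0.44925 = 0.241 SM.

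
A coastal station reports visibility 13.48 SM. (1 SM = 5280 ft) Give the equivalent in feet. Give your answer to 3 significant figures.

1 SM = 5280 ft, so 13.48 × 5280 = 71200 ft.

71200 ft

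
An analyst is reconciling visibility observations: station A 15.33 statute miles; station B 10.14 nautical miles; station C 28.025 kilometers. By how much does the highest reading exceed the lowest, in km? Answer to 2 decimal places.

9.25 km

station A: 15.33 SM = 24.6712 km.
station B: 10.14 nmi = 18.7793 km.
Spread: 28.0250 − 18.7793 = 9.25 km.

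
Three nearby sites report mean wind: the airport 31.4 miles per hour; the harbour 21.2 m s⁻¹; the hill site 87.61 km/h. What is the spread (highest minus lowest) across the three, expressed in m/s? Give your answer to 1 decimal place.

the airport: 31.4 mph = 14.037 m/s.
the hill site: 87.61 km/h = 24.336 m/s.
Spread: 24.336 − 14.037 = 10.3 m/s.

10.3 m/s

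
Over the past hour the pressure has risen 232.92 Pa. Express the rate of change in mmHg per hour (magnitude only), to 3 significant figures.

232.92 Pa / 1 h × 0.00750062 mmHg/Pa = 1.75 mmHg/h.

1.75 mmHg per hour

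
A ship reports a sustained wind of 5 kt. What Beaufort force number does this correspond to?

5 kt lies in the Beaufort 2 band (light breeze, 4–6 kt).

Beaufort force 2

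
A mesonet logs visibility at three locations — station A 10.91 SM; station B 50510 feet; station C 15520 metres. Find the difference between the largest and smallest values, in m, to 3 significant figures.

station A: 10.91 SM = 17557.94 m.
station B: 50510 ft = 15395.45 m.
Spread: 17557.94 − 15395.45 = 2160 m.

2160 m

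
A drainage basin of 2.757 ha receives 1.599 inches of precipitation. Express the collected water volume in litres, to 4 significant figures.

1120000 litres

Depth: 1.599 in × 25.4 = 40.6146 mm.
Area: 2.757 ha = 27570 m².
1 mm over 1 m² is 1 L, so volume = 40.6146 × 27570 = 1119744.5 L ≈ 1120000 L.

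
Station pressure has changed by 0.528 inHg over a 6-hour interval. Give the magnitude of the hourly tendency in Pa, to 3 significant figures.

0.528 inHg / 6 h × 3386.39 Pa/inHg = 298 Pa/h.

298 Pa per hour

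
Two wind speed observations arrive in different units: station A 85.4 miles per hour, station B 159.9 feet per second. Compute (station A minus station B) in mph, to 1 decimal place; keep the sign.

station B: 159.9 ft/s = 109.023 mph.
Difference: 85.400 − 109.023 = -23.6 mph.

-23.6 mph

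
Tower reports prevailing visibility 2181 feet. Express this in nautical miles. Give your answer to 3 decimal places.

0.359 nmi

1 ft = 0.000164579 nmi, so 2181 × 0.000164579 = 0.359 nmi.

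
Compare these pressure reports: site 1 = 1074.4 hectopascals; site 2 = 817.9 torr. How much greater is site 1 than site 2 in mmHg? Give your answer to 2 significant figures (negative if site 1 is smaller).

-12 mmHg

site 1: 1074.4 hPa = 805.87 mmHg.
Difference: 805.87 − 817.90 = -12 mmHg.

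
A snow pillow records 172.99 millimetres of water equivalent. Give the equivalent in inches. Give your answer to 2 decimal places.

6.81 in

1 mm = 0.0393701 in, so 172.99 × 0.0393701 = 6.81 in.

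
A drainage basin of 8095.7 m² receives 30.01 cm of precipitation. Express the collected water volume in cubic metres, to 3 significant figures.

2430 cubic metres

Depth: 30.01 cm × 10 = 300.1 mm.
1 mm over 1 m² is 1 L, so volume = 300.1 × 8095.7 = 2429519.6 L = 2430 m³.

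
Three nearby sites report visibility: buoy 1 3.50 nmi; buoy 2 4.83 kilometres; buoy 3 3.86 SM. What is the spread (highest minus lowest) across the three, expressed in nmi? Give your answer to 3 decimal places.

buoy 2: 4.83 km = 2.60799 nmi.
buoy 3: 3.86 SM = 3.35425 nmi.
Spread: 3.50000 − 2.60799 = 0.892 nmi.

0.892 nmi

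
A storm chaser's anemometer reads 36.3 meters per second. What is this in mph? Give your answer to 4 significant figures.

1 m/s = 2.23694 mph, so 36.3 × 2.23694 = 81.20 mph.

81.20 mph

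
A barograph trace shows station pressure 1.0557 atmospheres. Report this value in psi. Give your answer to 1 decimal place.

1 atm = 14.6959 psi, so 1.0557 × 14.6959 = 15.5 psi.

15.5 psi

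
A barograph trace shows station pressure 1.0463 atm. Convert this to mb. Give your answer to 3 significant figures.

1060 mb

1 atm = 1013.25 mb, so 1.0463 × 1013.25 = 1060 mb.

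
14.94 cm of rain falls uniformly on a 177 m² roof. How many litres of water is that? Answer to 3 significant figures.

Depth: 14.94 cm × 10 = 149.4 mm.
1 mm over 1 m² is 1 L, so volume = 149.4 × 177 = 26443.8 L ≈ 26400 L.

26400 litres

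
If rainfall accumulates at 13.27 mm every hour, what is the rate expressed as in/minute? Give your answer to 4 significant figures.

0.008707 in/minute

13.27 mm/hour × 0.0393701 in/mm × 0.0166667 hour/minute = 0.008707 in/minute.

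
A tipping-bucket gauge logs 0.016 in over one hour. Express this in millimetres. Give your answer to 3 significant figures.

1 in = 25.4 mm, so 0.016 × 25.4 = 0.406 mm.

0.406 mm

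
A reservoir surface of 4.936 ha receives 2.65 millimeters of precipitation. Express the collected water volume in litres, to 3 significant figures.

Area: 4.936 ha = 49360 m².
1 mm over 1 m² is 1 L, so volume = 2.65 × 49360 = 130804 L ≈ 131000 L.

131000 litres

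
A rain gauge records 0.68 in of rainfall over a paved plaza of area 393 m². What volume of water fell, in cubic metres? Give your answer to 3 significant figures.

6.79 cubic metres

Depth: 0.68 in × 25.4 = 17.272 mm.
1 mm over 1 m² is 1 L, so volume = 17.272 × 393 = 6787.896 L = 6.79 m³.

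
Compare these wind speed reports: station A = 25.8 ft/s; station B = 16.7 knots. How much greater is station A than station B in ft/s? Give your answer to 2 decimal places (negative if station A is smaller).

station B: 16.7 kt = 28.1864 ft/s.
Difference: 25.8000 − 28.1864 = -2.39 ft/s.

-2.39 ft/s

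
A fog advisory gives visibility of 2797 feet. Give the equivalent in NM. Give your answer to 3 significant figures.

1 ft = 0.000164579 nmi, so 2797 × 0.000164579 = 0.460 nmi.

0.460 nmi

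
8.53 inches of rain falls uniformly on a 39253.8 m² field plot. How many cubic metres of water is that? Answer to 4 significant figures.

8505 cubic metres

Depth: 8.53 in × 25.4 = 216.662 mm.
1 mm over 1 m² is 1 L, so volume = 216.662 × 39253.8 = 8504806.8 L = 8505 m³.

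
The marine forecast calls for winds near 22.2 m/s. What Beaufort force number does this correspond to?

22.2 m/s lies in the Beaufort 9 band (strong gale, 20.8–24.4 m/s).

Beaufort force 9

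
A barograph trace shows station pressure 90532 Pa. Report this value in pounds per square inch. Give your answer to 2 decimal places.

13.13 psi

1 Pa = 0.000145038 psi, so 90532 × 0.000145038 = 13.13 psi.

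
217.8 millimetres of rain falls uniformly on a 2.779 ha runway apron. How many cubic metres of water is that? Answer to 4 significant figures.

6053 cubic metres

Area: 2.779 ha = 27790 m².
1 mm over 1 m² is 1 L, so volume = 217.8 × 27790 = 6052662 L = 6053 m³.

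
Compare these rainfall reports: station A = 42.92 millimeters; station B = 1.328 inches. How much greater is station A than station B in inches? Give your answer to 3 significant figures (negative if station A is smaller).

0.362 in

station A: 42.92 mm = 1.68976 in.
Difference: 1.68976 − 1.32800 = 0.362 in.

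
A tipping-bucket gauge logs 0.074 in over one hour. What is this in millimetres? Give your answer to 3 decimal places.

1 in = 25.4 mm, so 0.074 × 25.4 = 1.880 mm.

1.880 mm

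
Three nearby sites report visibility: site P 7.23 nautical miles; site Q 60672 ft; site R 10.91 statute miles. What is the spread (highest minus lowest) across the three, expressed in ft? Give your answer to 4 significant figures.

site P: 7.23 nmi = 43930.31 ft.
site R: 10.91 SM = 57604.80 ft.
Spread: 60672.00 − 43930.31 = 16740 ft.

16740 ft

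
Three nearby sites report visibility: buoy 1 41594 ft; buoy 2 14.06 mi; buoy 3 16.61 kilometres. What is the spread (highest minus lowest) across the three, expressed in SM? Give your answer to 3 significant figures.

buoy 1: 41594 ft = 7.8777 SM.
buoy 3: 16.61 km = 10.3210 SM.
Spread: 14.0600 − 7.8777 = 6.18 SM.

6.18 SM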